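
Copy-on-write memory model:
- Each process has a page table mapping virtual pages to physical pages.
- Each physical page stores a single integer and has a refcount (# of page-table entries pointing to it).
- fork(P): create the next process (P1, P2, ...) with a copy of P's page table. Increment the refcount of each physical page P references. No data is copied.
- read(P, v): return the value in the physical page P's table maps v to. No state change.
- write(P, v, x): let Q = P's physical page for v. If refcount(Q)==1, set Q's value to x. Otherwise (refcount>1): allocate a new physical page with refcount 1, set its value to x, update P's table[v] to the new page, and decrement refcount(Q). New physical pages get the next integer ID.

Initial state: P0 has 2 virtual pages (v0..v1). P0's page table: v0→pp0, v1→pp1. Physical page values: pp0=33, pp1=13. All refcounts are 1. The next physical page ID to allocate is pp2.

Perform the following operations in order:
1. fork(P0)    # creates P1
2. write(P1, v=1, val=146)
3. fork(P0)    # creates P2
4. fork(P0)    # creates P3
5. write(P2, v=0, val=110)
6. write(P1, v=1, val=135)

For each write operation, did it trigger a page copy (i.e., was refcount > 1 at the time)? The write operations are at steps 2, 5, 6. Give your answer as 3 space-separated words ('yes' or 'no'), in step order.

Op 1: fork(P0) -> P1. 2 ppages; refcounts: pp0:2 pp1:2
Op 2: write(P1, v1, 146). refcount(pp1)=2>1 -> COPY to pp2. 3 ppages; refcounts: pp0:2 pp1:1 pp2:1
Op 3: fork(P0) -> P2. 3 ppages; refcounts: pp0:3 pp1:2 pp2:1
Op 4: fork(P0) -> P3. 3 ppages; refcounts: pp0:4 pp1:3 pp2:1
Op 5: write(P2, v0, 110). refcount(pp0)=4>1 -> COPY to pp3. 4 ppages; refcounts: pp0:3 pp1:3 pp2:1 pp3:1
Op 6: write(P1, v1, 135). refcount(pp2)=1 -> write in place. 4 ppages; refcounts: pp0:3 pp1:3 pp2:1 pp3:1

yes yes no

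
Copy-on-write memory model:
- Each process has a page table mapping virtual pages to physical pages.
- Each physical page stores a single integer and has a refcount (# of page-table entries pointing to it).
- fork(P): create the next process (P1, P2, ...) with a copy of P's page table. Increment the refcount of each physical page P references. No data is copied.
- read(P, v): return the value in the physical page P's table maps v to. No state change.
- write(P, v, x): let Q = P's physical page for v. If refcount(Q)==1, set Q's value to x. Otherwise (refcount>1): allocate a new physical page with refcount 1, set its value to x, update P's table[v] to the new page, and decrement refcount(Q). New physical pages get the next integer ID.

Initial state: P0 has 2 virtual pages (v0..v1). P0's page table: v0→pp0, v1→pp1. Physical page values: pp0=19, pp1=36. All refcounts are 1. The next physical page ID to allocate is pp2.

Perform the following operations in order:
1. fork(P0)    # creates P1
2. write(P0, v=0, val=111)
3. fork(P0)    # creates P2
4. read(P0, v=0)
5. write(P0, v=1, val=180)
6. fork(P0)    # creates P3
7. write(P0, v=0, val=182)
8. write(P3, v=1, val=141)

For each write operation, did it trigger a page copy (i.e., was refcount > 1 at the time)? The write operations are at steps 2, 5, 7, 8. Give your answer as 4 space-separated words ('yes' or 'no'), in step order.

Op 1: fork(P0) -> P1. 2 ppages; refcounts: pp0:2 pp1:2
Op 2: write(P0, v0, 111). refcount(pp0)=2>1 -> COPY to pp2. 3 ppages; refcounts: pp0:1 pp1:2 pp2:1
Op 3: fork(P0) -> P2. 3 ppages; refcounts: pp0:1 pp1:3 pp2:2
Op 4: read(P0, v0) -> 111. No state change.
Op 5: write(P0, v1, 180). refcount(pp1)=3>1 -> COPY to pp3. 4 ppages; refcounts: pp0:1 pp1:2 pp2:2 pp3:1
Op 6: fork(P0) -> P3. 4 ppages; refcounts: pp0:1 pp1:2 pp2:3 pp3:2
Op 7: write(P0, v0, 182). refcount(pp2)=3>1 -> COPY to pp4. 5 ppages; refcounts: pp0:1 pp1:2 pp2:2 pp3:2 pp4:1
Op 8: write(P3, v1, 141). refcount(pp3)=2>1 -> COPY to pp5. 6 ppages; refcounts: pp0:1 pp1:2 pp2:2 pp3:1 pp4:1 pp5:1

yes yes yes yes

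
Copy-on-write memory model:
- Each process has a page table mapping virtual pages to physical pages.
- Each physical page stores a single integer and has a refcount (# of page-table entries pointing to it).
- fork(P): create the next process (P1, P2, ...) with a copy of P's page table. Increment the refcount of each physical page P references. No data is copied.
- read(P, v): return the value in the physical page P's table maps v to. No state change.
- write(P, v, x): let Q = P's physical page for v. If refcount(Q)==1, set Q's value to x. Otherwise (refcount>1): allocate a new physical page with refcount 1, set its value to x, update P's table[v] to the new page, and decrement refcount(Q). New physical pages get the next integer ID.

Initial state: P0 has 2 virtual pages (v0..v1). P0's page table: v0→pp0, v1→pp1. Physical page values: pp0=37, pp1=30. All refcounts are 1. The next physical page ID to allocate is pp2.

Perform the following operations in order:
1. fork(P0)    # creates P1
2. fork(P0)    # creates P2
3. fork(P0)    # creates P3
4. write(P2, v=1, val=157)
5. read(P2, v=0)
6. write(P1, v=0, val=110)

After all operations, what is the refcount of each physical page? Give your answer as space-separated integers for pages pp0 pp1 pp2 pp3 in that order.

Op 1: fork(P0) -> P1. 2 ppages; refcounts: pp0:2 pp1:2
Op 2: fork(P0) -> P2. 2 ppages; refcounts: pp0:3 pp1:3
Op 3: fork(P0) -> P3. 2 ppages; refcounts: pp0:4 pp1:4
Op 4: write(P2, v1, 157). refcount(pp1)=4>1 -> COPY to pp2. 3 ppages; refcounts: pp0:4 pp1:3 pp2:1
Op 5: read(P2, v0) -> 37. No state change.
Op 6: write(P1, v0, 110). refcount(pp0)=4>1 -> COPY to pp3. 4 ppages; refcounts: pp0:3 pp1:3 pp2:1 pp3:1

Answer: 3 3 1 1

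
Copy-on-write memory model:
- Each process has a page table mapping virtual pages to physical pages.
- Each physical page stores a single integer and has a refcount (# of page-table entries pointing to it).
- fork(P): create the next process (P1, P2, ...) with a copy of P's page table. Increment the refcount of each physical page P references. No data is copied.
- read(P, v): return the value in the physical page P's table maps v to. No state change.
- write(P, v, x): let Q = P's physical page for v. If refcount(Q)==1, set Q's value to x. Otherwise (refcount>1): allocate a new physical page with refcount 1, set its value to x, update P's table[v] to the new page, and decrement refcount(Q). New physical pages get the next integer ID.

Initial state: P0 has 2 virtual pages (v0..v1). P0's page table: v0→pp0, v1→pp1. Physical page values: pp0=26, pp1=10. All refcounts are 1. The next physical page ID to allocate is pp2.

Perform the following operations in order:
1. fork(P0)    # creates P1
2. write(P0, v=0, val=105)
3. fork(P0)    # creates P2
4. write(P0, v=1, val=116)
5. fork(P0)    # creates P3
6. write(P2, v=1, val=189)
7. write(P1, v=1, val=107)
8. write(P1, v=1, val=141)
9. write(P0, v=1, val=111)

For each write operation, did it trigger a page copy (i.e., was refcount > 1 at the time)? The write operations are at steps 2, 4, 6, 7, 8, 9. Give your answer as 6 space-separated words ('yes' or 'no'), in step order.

Op 1: fork(P0) -> P1. 2 ppages; refcounts: pp0:2 pp1:2
Op 2: write(P0, v0, 105). refcount(pp0)=2>1 -> COPY to pp2. 3 ppages; refcounts: pp0:1 pp1:2 pp2:1
Op 3: fork(P0) -> P2. 3 ppages; refcounts: pp0:1 pp1:3 pp2:2
Op 4: write(P0, v1, 116). refcount(pp1)=3>1 -> COPY to pp3. 4 ppages; refcounts: pp0:1 pp1:2 pp2:2 pp3:1
Op 5: fork(P0) -> P3. 4 ppages; refcounts: pp0:1 pp1:2 pp2:3 pp3:2
Op 6: write(P2, v1, 189). refcount(pp1)=2>1 -> COPY to pp4. 5 ppages; refcounts: pp0:1 pp1:1 pp2:3 pp3:2 pp4:1
Op 7: write(P1, v1, 107). refcount(pp1)=1 -> write in place. 5 ppages; refcounts: pp0:1 pp1:1 pp2:3 pp3:2 pp4:1
Op 8: write(P1, v1, 141). refcount(pp1)=1 -> write in place. 5 ppages; refcounts: pp0:1 pp1:1 pp2:3 pp3:2 pp4:1
Op 9: write(P0, v1, 111). refcount(pp3)=2>1 -> COPY to pp5. 6 ppages; refcounts: pp0:1 pp1:1 pp2:3 pp3:1 pp4:1 pp5:1

yes yes yes no no yes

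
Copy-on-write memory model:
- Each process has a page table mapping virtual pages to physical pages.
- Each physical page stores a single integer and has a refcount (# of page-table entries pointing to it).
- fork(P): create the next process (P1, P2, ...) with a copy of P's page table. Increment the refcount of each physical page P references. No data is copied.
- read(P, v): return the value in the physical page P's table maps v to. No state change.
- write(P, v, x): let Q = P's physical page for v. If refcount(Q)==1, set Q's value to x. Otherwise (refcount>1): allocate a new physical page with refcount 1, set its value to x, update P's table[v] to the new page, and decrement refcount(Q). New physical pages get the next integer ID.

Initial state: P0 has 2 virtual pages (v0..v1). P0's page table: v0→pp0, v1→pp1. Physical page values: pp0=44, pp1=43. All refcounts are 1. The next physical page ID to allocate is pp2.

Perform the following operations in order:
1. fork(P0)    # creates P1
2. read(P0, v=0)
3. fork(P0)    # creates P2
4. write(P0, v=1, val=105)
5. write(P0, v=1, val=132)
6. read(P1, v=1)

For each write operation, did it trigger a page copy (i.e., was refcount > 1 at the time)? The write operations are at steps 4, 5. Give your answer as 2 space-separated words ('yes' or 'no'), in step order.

Op 1: fork(P0) -> P1. 2 ppages; refcounts: pp0:2 pp1:2
Op 2: read(P0, v0) -> 44. No state change.
Op 3: fork(P0) -> P2. 2 ppages; refcounts: pp0:3 pp1:3
Op 4: write(P0, v1, 105). refcount(pp1)=3>1 -> COPY to pp2. 3 ppages; refcounts: pp0:3 pp1:2 pp2:1
Op 5: write(P0, v1, 132). refcount(pp2)=1 -> write in place. 3 ppages; refcounts: pp0:3 pp1:2 pp2:1
Op 6: read(P1, v1) -> 43. No state change.

yes no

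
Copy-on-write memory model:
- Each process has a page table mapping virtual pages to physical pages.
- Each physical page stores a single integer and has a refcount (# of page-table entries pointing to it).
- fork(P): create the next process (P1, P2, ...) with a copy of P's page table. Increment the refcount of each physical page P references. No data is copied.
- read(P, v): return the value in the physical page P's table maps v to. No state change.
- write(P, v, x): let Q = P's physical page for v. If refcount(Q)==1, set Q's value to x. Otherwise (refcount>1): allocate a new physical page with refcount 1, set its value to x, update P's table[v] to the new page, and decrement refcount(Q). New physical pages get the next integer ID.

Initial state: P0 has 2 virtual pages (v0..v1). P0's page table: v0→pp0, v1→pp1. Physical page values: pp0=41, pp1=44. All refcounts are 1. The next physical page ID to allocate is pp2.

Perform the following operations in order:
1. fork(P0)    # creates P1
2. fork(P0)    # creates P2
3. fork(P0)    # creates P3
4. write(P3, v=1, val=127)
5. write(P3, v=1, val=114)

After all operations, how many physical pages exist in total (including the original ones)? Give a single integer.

Op 1: fork(P0) -> P1. 2 ppages; refcounts: pp0:2 pp1:2
Op 2: fork(P0) -> P2. 2 ppages; refcounts: pp0:3 pp1:3
Op 3: fork(P0) -> P3. 2 ppages; refcounts: pp0:4 pp1:4
Op 4: write(P3, v1, 127). refcount(pp1)=4>1 -> COPY to pp2. 3 ppages; refcounts: pp0:4 pp1:3 pp2:1
Op 5: write(P3, v1, 114). refcount(pp2)=1 -> write in place. 3 ppages; refcounts: pp0:4 pp1:3 pp2:1

Answer: 3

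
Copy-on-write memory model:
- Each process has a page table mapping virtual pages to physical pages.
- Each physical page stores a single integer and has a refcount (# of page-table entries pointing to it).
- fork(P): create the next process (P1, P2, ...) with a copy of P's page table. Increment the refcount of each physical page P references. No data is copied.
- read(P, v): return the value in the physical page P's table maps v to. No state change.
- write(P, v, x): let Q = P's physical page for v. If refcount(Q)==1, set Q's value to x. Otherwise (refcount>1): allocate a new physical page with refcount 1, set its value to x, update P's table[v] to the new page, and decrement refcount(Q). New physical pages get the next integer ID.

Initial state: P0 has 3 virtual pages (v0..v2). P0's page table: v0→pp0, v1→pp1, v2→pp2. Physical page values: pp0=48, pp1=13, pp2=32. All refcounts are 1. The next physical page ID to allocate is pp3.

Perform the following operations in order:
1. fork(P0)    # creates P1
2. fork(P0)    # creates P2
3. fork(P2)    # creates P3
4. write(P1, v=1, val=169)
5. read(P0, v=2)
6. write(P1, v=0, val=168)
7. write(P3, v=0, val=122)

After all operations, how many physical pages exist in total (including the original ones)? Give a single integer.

Answer: 6

Derivation:
Op 1: fork(P0) -> P1. 3 ppages; refcounts: pp0:2 pp1:2 pp2:2
Op 2: fork(P0) -> P2. 3 ppages; refcounts: pp0:3 pp1:3 pp2:3
Op 3: fork(P2) -> P3. 3 ppages; refcounts: pp0:4 pp1:4 pp2:4
Op 4: write(P1, v1, 169). refcount(pp1)=4>1 -> COPY to pp3. 4 ppages; refcounts: pp0:4 pp1:3 pp2:4 pp3:1
Op 5: read(P0, v2) -> 32. No state change.
Op 6: write(P1, v0, 168). refcount(pp0)=4>1 -> COPY to pp4. 5 ppages; refcounts: pp0:3 pp1:3 pp2:4 pp3:1 pp4:1
Op 7: write(P3, v0, 122). refcount(pp0)=3>1 -> COPY to pp5. 6 ppages; refcounts: pp0:2 pp1:3 pp2:4 pp3:1 pp4:1 pp5:1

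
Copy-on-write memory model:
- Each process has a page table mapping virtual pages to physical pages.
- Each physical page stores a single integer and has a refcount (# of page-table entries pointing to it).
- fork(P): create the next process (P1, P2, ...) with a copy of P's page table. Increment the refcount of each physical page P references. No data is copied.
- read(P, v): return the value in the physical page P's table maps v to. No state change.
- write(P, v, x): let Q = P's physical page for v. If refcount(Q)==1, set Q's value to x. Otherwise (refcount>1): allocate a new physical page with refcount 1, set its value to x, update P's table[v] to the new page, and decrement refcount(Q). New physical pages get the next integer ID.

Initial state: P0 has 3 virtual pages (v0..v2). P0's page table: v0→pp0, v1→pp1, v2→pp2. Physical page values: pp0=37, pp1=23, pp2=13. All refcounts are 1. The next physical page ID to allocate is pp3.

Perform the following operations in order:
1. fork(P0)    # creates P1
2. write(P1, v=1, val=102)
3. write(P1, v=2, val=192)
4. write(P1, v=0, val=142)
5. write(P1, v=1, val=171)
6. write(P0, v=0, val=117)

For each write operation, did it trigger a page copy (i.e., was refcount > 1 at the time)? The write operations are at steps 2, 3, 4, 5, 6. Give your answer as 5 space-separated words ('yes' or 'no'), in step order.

Op 1: fork(P0) -> P1. 3 ppages; refcounts: pp0:2 pp1:2 pp2:2
Op 2: write(P1, v1, 102). refcount(pp1)=2>1 -> COPY to pp3. 4 ppages; refcounts: pp0:2 pp1:1 pp2:2 pp3:1
Op 3: write(P1, v2, 192). refcount(pp2)=2>1 -> COPY to pp4. 5 ppages; refcounts: pp0:2 pp1:1 pp2:1 pp3:1 pp4:1
Op 4: write(P1, v0, 142). refcount(pp0)=2>1 -> COPY to pp5. 6 ppages; refcounts: pp0:1 pp1:1 pp2:1 pp3:1 pp4:1 pp5:1
Op 5: write(P1, v1, 171). refcount(pp3)=1 -> write in place. 6 ppages; refcounts: pp0:1 pp1:1 pp2:1 pp3:1 pp4:1 pp5:1
Op 6: write(P0, v0, 117). refcount(pp0)=1 -> write in place. 6 ppages; refcounts: pp0:1 pp1:1 pp2:1 pp3:1 pp4:1 pp5:1

yes yes yes no no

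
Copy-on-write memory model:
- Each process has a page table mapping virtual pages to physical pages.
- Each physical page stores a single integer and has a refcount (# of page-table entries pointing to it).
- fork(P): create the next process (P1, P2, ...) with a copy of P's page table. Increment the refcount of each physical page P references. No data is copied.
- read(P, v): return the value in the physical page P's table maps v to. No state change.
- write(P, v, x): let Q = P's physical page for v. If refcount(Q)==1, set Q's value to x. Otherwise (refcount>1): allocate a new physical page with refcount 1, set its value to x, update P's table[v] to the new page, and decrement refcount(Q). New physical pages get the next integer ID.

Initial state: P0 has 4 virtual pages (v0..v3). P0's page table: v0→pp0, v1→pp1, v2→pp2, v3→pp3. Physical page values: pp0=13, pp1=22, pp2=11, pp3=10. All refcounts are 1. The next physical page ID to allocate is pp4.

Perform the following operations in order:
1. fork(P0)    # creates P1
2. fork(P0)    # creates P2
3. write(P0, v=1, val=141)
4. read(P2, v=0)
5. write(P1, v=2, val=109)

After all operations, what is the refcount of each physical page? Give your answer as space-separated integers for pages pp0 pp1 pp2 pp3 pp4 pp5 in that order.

Op 1: fork(P0) -> P1. 4 ppages; refcounts: pp0:2 pp1:2 pp2:2 pp3:2
Op 2: fork(P0) -> P2. 4 ppages; refcounts: pp0:3 pp1:3 pp2:3 pp3:3
Op 3: write(P0, v1, 141). refcount(pp1)=3>1 -> COPY to pp4. 5 ppages; refcounts: pp0:3 pp1:2 pp2:3 pp3:3 pp4:1
Op 4: read(P2, v0) -> 13. No state change.
Op 5: write(P1, v2, 109). refcount(pp2)=3>1 -> COPY to pp5. 6 ppages; refcounts: pp0:3 pp1:2 pp2:2 pp3:3 pp4:1 pp5:1

Answer: 3 2 2 3 1 1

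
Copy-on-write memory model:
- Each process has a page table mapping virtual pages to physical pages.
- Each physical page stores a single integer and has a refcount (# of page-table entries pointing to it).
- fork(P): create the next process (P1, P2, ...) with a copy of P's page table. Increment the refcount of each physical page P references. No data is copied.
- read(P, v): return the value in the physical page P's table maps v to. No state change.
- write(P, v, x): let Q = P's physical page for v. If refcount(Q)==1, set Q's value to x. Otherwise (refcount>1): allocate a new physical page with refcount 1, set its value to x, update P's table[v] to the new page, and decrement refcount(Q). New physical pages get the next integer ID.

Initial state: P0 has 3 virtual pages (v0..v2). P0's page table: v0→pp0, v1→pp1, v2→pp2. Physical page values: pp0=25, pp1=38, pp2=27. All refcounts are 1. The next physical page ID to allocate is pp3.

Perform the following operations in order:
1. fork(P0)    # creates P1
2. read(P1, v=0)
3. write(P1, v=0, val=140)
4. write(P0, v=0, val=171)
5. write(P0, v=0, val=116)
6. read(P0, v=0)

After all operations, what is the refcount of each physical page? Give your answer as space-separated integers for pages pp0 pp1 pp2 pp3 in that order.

Answer: 1 2 2 1

Derivation:
Op 1: fork(P0) -> P1. 3 ppages; refcounts: pp0:2 pp1:2 pp2:2
Op 2: read(P1, v0) -> 25. No state change.
Op 3: write(P1, v0, 140). refcount(pp0)=2>1 -> COPY to pp3. 4 ppages; refcounts: pp0:1 pp1:2 pp2:2 pp3:1
Op 4: write(P0, v0, 171). refcount(pp0)=1 -> write in place. 4 ppages; refcounts: pp0:1 pp1:2 pp2:2 pp3:1
Op 5: write(P0, v0, 116). refcount(pp0)=1 -> write in place. 4 ppages; refcounts: pp0:1 pp1:2 pp2:2 pp3:1
Op 6: read(P0, v0) -> 116. No state change.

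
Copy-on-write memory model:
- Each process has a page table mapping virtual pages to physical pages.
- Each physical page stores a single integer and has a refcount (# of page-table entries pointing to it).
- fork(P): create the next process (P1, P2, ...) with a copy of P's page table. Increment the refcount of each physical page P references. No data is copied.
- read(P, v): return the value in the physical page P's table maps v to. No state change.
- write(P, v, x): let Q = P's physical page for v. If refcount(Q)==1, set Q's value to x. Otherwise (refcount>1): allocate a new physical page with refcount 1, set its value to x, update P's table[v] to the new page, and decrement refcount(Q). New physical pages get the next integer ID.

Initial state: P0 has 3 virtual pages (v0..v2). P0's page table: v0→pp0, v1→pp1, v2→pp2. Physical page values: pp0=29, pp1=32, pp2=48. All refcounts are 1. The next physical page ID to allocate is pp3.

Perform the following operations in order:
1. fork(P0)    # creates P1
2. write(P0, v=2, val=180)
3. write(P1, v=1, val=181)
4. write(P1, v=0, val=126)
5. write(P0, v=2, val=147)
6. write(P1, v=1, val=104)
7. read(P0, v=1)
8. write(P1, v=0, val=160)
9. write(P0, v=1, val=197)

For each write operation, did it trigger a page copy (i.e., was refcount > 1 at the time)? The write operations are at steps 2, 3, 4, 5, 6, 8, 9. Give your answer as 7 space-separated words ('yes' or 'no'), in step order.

Op 1: fork(P0) -> P1. 3 ppages; refcounts: pp0:2 pp1:2 pp2:2
Op 2: write(P0, v2, 180). refcount(pp2)=2>1 -> COPY to pp3. 4 ppages; refcounts: pp0:2 pp1:2 pp2:1 pp3:1
Op 3: write(P1, v1, 181). refcount(pp1)=2>1 -> COPY to pp4. 5 ppages; refcounts: pp0:2 pp1:1 pp2:1 pp3:1 pp4:1
Op 4: write(P1, v0, 126). refcount(pp0)=2>1 -> COPY to pp5. 6 ppages; refcounts: pp0:1 pp1:1 pp2:1 pp3:1 pp4:1 pp5:1
Op 5: write(P0, v2, 147). refcount(pp3)=1 -> write in place. 6 ppages; refcounts: pp0:1 pp1:1 pp2:1 pp3:1 pp4:1 pp5:1
Op 6: write(P1, v1, 104). refcount(pp4)=1 -> write in place. 6 ppages; refcounts: pp0:1 pp1:1 pp2:1 pp3:1 pp4:1 pp5:1
Op 7: read(P0, v1) -> 32. No state change.
Op 8: write(P1, v0, 160). refcount(pp5)=1 -> write in place. 6 ppages; refcounts: pp0:1 pp1:1 pp2:1 pp3:1 pp4:1 pp5:1
Op 9: write(P0, v1, 197). refcount(pp1)=1 -> write in place. 6 ppages; refcounts: pp0:1 pp1:1 pp2:1 pp3:1 pp4:1 pp5:1

yes yes yes no no no no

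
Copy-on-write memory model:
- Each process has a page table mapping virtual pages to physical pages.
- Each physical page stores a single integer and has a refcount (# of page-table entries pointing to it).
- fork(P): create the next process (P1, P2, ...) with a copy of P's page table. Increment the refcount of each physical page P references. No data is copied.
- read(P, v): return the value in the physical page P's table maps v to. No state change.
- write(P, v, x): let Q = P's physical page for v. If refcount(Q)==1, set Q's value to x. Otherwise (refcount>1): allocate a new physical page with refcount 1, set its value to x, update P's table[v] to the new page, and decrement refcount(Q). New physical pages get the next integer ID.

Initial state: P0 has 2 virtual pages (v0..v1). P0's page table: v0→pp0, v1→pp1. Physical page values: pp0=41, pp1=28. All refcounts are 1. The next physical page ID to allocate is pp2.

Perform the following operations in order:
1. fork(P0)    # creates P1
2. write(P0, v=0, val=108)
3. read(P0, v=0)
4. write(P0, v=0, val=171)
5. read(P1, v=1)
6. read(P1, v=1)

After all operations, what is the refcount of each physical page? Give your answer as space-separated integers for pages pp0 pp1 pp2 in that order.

Op 1: fork(P0) -> P1. 2 ppages; refcounts: pp0:2 pp1:2
Op 2: write(P0, v0, 108). refcount(pp0)=2>1 -> COPY to pp2. 3 ppages; refcounts: pp0:1 pp1:2 pp2:1
Op 3: read(P0, v0) -> 108. No state change.
Op 4: write(P0, v0, 171). refcount(pp2)=1 -> write in place. 3 ppages; refcounts: pp0:1 pp1:2 pp2:1
Op 5: read(P1, v1) -> 28. No state change.
Op 6: read(P1, v1) -> 28. No state change.

Answer: 1 2 1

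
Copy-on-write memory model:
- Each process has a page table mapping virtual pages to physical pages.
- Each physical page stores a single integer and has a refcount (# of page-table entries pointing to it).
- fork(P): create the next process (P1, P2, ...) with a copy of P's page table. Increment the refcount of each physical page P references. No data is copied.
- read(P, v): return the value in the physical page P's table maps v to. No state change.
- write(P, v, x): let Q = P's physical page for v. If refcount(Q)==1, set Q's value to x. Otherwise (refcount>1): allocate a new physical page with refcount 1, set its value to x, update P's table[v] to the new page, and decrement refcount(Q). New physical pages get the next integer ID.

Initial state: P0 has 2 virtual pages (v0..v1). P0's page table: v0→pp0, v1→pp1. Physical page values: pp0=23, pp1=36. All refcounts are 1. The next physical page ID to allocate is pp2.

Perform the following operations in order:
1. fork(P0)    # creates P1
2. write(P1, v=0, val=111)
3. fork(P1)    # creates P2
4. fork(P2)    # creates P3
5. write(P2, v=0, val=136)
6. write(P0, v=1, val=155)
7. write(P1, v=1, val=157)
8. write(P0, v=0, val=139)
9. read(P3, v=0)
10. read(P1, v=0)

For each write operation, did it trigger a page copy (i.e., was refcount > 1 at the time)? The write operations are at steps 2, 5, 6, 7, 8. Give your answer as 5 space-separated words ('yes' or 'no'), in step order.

Op 1: fork(P0) -> P1. 2 ppages; refcounts: pp0:2 pp1:2
Op 2: write(P1, v0, 111). refcount(pp0)=2>1 -> COPY to pp2. 3 ppages; refcounts: pp0:1 pp1:2 pp2:1
Op 3: fork(P1) -> P2. 3 ppages; refcounts: pp0:1 pp1:3 pp2:2
Op 4: fork(P2) -> P3. 3 ppages; refcounts: pp0:1 pp1:4 pp2:3
Op 5: write(P2, v0, 136). refcount(pp2)=3>1 -> COPY to pp3. 4 ppages; refcounts: pp0:1 pp1:4 pp2:2 pp3:1
Op 6: write(P0, v1, 155). refcount(pp1)=4>1 -> COPY to pp4. 5 ppages; refcounts: pp0:1 pp1:3 pp2:2 pp3:1 pp4:1
Op 7: write(P1, v1, 157). refcount(pp1)=3>1 -> COPY to pp5. 6 ppages; refcounts: pp0:1 pp1:2 pp2:2 pp3:1 pp4:1 pp5:1
Op 8: write(P0, v0, 139). refcount(pp0)=1 -> write in place. 6 ppages; refcounts: pp0:1 pp1:2 pp2:2 pp3:1 pp4:1 pp5:1
Op 9: read(P3, v0) -> 111. No state change.
Op 10: read(P1, v0) -> 111. No state change.

yes yes yes yes no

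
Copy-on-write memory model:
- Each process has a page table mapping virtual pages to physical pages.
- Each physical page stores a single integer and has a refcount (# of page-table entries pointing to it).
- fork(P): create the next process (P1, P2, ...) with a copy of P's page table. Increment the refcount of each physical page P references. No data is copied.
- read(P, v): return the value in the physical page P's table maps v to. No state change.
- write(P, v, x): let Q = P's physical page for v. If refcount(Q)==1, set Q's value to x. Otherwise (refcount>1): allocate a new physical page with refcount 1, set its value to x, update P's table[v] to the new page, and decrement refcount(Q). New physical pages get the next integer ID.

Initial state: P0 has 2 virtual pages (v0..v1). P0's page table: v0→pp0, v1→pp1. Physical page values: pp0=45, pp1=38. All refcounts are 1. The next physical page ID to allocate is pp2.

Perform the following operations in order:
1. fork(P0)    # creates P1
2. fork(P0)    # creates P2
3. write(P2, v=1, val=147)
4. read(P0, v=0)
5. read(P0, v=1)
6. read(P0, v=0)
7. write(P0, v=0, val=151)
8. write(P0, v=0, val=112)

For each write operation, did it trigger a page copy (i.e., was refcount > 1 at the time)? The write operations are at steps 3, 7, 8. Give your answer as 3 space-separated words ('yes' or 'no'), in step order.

Op 1: fork(P0) -> P1. 2 ppages; refcounts: pp0:2 pp1:2
Op 2: fork(P0) -> P2. 2 ppages; refcounts: pp0:3 pp1:3
Op 3: write(P2, v1, 147). refcount(pp1)=3>1 -> COPY to pp2. 3 ppages; refcounts: pp0:3 pp1:2 pp2:1
Op 4: read(P0, v0) -> 45. No state change.
Op 5: read(P0, v1) -> 38. No state change.
Op 6: read(P0, v0) -> 45. No state change.
Op 7: write(P0, v0, 151). refcount(pp0)=3>1 -> COPY to pp3. 4 ppages; refcounts: pp0:2 pp1:2 pp2:1 pp3:1
Op 8: write(P0, v0, 112). refcount(pp3)=1 -> write in place. 4 ppages; refcounts: pp0:2 pp1:2 pp2:1 pp3:1

yes yes no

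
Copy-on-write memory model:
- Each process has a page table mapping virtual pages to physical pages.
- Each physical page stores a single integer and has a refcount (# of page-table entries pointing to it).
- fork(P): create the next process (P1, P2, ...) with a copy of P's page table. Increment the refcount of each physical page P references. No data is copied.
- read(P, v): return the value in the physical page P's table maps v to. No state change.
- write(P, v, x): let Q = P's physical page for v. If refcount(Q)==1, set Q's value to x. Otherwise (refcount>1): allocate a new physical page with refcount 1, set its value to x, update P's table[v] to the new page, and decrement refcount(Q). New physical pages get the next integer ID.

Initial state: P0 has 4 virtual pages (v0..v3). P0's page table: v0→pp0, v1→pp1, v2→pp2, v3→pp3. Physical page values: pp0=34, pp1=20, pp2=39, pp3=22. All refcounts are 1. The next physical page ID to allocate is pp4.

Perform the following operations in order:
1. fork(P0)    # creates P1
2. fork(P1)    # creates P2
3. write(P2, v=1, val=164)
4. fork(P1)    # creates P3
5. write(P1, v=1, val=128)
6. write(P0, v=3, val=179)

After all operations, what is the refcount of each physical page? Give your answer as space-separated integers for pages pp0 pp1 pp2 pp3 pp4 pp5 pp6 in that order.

Answer: 4 2 4 3 1 1 1

Derivation:
Op 1: fork(P0) -> P1. 4 ppages; refcounts: pp0:2 pp1:2 pp2:2 pp3:2
Op 2: fork(P1) -> P2. 4 ppages; refcounts: pp0:3 pp1:3 pp2:3 pp3:3
Op 3: write(P2, v1, 164). refcount(pp1)=3>1 -> COPY to pp4. 5 ppages; refcounts: pp0:3 pp1:2 pp2:3 pp3:3 pp4:1
Op 4: fork(P1) -> P3. 5 ppages; refcounts: pp0:4 pp1:3 pp2:4 pp3:4 pp4:1
Op 5: write(P1, v1, 128). refcount(pp1)=3>1 -> COPY to pp5. 6 ppages; refcounts: pp0:4 pp1:2 pp2:4 pp3:4 pp4:1 pp5:1
Op 6: write(P0, v3, 179). refcount(pp3)=4>1 -> COPY to pp6. 7 ppages; refcounts: pp0:4 pp1:2 pp2:4 pp3:3 pp4:1 pp5:1 pp6:1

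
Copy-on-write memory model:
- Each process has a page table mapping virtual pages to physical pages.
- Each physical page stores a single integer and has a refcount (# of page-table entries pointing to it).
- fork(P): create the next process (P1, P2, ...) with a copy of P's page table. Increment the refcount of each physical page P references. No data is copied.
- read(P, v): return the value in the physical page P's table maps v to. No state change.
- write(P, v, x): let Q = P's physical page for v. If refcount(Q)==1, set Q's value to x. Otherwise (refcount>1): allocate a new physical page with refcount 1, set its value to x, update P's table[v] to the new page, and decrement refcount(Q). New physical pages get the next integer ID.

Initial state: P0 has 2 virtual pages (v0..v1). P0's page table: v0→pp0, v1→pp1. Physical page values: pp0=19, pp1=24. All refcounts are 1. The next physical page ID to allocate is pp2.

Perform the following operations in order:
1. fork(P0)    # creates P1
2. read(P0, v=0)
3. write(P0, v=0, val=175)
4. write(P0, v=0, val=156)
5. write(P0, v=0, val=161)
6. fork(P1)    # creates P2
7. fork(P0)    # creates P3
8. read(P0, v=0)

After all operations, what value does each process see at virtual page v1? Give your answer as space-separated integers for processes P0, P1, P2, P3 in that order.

Answer: 24 24 24 24

Derivation:
Op 1: fork(P0) -> P1. 2 ppages; refcounts: pp0:2 pp1:2
Op 2: read(P0, v0) -> 19. No state change.
Op 3: write(P0, v0, 175). refcount(pp0)=2>1 -> COPY to pp2. 3 ppages; refcounts: pp0:1 pp1:2 pp2:1
Op 4: write(P0, v0, 156). refcount(pp2)=1 -> write in place. 3 ppages; refcounts: pp0:1 pp1:2 pp2:1
Op 5: write(P0, v0, 161). refcount(pp2)=1 -> write in place. 3 ppages; refcounts: pp0:1 pp1:2 pp2:1
Op 6: fork(P1) -> P2. 3 ppages; refcounts: pp0:2 pp1:3 pp2:1
Op 7: fork(P0) -> P3. 3 ppages; refcounts: pp0:2 pp1:4 pp2:2
Op 8: read(P0, v0) -> 161. No state change.
P0: v1 -> pp1 = 24
P1: v1 -> pp1 = 24
P2: v1 -> pp1 = 24
P3: v1 -> pp1 = 24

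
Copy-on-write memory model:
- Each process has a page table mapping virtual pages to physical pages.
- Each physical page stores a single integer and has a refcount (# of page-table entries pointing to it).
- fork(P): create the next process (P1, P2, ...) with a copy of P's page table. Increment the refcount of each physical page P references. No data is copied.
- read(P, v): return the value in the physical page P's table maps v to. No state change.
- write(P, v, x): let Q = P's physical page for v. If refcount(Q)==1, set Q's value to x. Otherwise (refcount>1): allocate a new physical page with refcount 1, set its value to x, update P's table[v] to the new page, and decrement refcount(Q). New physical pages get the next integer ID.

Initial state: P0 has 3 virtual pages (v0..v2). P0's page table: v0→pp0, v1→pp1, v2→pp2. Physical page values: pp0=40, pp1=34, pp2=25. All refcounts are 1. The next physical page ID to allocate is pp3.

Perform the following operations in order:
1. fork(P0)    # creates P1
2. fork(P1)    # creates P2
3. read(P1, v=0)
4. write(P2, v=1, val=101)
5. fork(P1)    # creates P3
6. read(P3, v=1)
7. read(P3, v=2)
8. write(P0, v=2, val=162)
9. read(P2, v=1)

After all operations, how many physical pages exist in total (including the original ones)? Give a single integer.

Answer: 5

Derivation:
Op 1: fork(P0) -> P1. 3 ppages; refcounts: pp0:2 pp1:2 pp2:2
Op 2: fork(P1) -> P2. 3 ppages; refcounts: pp0:3 pp1:3 pp2:3
Op 3: read(P1, v0) -> 40. No state change.
Op 4: write(P2, v1, 101). refcount(pp1)=3>1 -> COPY to pp3. 4 ppages; refcounts: pp0:3 pp1:2 pp2:3 pp3:1
Op 5: fork(P1) -> P3. 4 ppages; refcounts: pp0:4 pp1:3 pp2:4 pp3:1
Op 6: read(P3, v1) -> 34. No state change.
Op 7: read(P3, v2) -> 25. No state change.
Op 8: write(P0, v2, 162). refcount(pp2)=4>1 -> COPY to pp4. 5 ppages; refcounts: pp0:4 pp1:3 pp2:3 pp3:1 pp4:1
Op 9: read(P2, v1) -> 101. No state change.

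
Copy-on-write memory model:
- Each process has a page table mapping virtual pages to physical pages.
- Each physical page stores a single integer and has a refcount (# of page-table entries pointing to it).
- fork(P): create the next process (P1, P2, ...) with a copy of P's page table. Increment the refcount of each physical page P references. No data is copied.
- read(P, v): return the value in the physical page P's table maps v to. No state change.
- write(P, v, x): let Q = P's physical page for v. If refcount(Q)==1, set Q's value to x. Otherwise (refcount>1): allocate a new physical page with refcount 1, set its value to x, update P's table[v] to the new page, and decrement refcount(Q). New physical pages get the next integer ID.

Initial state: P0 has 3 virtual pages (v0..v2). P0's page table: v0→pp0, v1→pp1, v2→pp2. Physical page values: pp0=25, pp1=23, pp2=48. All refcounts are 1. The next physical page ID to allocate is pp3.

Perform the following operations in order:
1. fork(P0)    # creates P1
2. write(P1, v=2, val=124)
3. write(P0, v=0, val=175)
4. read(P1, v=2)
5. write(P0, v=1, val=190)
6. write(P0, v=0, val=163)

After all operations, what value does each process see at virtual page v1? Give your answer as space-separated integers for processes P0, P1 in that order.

Answer: 190 23

Derivation:
Op 1: fork(P0) -> P1. 3 ppages; refcounts: pp0:2 pp1:2 pp2:2
Op 2: write(P1, v2, 124). refcount(pp2)=2>1 -> COPY to pp3. 4 ppages; refcounts: pp0:2 pp1:2 pp2:1 pp3:1
Op 3: write(P0, v0, 175). refcount(pp0)=2>1 -> COPY to pp4. 5 ppages; refcounts: pp0:1 pp1:2 pp2:1 pp3:1 pp4:1
Op 4: read(P1, v2) -> 124. No state change.
Op 5: write(P0, v1, 190). refcount(pp1)=2>1 -> COPY to pp5. 6 ppages; refcounts: pp0:1 pp1:1 pp2:1 pp3:1 pp4:1 pp5:1
Op 6: write(P0, v0, 163). refcount(pp4)=1 -> write in place. 6 ppages; refcounts: pp0:1 pp1:1 pp2:1 pp3:1 pp4:1 pp5:1
P0: v1 -> pp5 = 190
P1: v1 -> pp1 = 23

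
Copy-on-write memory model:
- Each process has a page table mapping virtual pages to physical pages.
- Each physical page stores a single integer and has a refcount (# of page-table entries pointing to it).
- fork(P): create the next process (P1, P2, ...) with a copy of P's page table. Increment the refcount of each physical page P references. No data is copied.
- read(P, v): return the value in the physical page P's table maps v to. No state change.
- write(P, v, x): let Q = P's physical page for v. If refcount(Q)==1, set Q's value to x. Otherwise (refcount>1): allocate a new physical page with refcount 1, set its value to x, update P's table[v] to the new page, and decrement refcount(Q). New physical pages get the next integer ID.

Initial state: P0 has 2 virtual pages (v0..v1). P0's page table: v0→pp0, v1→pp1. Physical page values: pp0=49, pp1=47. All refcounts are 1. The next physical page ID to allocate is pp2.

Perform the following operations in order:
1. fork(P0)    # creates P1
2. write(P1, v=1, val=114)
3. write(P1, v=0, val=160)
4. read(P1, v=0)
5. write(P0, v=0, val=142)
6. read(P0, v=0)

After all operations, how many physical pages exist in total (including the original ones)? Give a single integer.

Op 1: fork(P0) -> P1. 2 ppages; refcounts: pp0:2 pp1:2
Op 2: write(P1, v1, 114). refcount(pp1)=2>1 -> COPY to pp2. 3 ppages; refcounts: pp0:2 pp1:1 pp2:1
Op 3: write(P1, v0, 160). refcount(pp0)=2>1 -> COPY to pp3. 4 ppages; refcounts: pp0:1 pp1:1 pp2:1 pp3:1
Op 4: read(P1, v0) -> 160. No state change.
Op 5: write(P0, v0, 142). refcount(pp0)=1 -> write in place. 4 ppages; refcounts: pp0:1 pp1:1 pp2:1 pp3:1
Op 6: read(P0, v0) -> 142. No state change.

Answer: 4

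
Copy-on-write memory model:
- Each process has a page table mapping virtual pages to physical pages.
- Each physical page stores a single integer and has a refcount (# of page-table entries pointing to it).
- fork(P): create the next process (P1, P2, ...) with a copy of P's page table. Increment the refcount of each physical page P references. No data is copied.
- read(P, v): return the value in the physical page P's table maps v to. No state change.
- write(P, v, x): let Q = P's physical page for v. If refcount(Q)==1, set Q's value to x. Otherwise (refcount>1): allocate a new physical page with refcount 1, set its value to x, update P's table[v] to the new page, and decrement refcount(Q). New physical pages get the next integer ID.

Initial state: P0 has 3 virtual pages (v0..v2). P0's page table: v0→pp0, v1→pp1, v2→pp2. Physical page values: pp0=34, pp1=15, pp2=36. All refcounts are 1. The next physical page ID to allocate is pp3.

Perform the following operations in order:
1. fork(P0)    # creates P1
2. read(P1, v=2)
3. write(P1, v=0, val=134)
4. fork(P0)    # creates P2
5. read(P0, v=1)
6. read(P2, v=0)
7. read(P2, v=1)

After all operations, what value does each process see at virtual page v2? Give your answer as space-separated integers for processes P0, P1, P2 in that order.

Answer: 36 36 36

Derivation:
Op 1: fork(P0) -> P1. 3 ppages; refcounts: pp0:2 pp1:2 pp2:2
Op 2: read(P1, v2) -> 36. No state change.
Op 3: write(P1, v0, 134). refcount(pp0)=2>1 -> COPY to pp3. 4 ppages; refcounts: pp0:1 pp1:2 pp2:2 pp3:1
Op 4: fork(P0) -> P2. 4 ppages; refcounts: pp0:2 pp1:3 pp2:3 pp3:1
Op 5: read(P0, v1) -> 15. No state change.
Op 6: read(P2, v0) -> 34. No state change.
Op 7: read(P2, v1) -> 15. No state change.
P0: v2 -> pp2 = 36
P1: v2 -> pp2 = 36
P2: v2 -> pp2 = 36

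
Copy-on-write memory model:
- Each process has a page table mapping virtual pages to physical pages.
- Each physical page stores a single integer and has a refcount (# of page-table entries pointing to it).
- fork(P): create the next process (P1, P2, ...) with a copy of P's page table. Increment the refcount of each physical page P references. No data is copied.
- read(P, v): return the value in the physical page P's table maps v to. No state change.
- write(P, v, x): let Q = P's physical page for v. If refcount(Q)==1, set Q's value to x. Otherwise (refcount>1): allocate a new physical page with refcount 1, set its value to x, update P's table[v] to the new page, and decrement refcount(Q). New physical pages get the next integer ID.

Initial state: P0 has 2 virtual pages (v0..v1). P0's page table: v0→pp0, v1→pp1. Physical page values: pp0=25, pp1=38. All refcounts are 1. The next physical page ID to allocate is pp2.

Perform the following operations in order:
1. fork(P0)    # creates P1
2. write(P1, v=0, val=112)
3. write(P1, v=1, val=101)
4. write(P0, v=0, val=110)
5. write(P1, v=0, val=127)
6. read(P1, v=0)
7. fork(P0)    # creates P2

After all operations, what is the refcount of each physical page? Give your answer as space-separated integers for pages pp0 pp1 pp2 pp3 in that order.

Op 1: fork(P0) -> P1. 2 ppages; refcounts: pp0:2 pp1:2
Op 2: write(P1, v0, 112). refcount(pp0)=2>1 -> COPY to pp2. 3 ppages; refcounts: pp0:1 pp1:2 pp2:1
Op 3: write(P1, v1, 101). refcount(pp1)=2>1 -> COPY to pp3. 4 ppages; refcounts: pp0:1 pp1:1 pp2:1 pp3:1
Op 4: write(P0, v0, 110). refcount(pp0)=1 -> write in place. 4 ppages; refcounts: pp0:1 pp1:1 pp2:1 pp3:1
Op 5: write(P1, v0, 127). refcount(pp2)=1 -> write in place. 4 ppages; refcounts: pp0:1 pp1:1 pp2:1 pp3:1
Op 6: read(P1, v0) -> 127. No state change.
Op 7: fork(P0) -> P2. 4 ppages; refcounts: pp0:2 pp1:2 pp2:1 pp3:1

Answer: 2 2 1 1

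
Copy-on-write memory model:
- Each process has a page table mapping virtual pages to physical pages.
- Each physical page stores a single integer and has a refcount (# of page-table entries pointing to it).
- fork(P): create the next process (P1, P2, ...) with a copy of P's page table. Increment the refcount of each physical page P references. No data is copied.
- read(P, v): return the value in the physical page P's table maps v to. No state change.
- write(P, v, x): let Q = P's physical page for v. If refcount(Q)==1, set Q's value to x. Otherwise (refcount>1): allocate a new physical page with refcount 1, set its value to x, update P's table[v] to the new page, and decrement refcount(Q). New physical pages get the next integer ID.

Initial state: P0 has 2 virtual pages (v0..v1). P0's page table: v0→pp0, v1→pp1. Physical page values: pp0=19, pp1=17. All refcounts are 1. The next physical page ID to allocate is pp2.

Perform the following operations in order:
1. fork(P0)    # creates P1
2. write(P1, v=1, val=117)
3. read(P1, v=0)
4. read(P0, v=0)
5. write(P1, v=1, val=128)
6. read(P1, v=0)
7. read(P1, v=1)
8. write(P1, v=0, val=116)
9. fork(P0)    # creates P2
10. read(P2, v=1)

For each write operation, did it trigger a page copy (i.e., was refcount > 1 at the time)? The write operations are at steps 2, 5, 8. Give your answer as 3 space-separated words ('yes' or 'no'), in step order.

Op 1: fork(P0) -> P1. 2 ppages; refcounts: pp0:2 pp1:2
Op 2: write(P1, v1, 117). refcount(pp1)=2>1 -> COPY to pp2. 3 ppages; refcounts: pp0:2 pp1:1 pp2:1
Op 3: read(P1, v0) -> 19. No state change.
Op 4: read(P0, v0) -> 19. No state change.
Op 5: write(P1, v1, 128). refcount(pp2)=1 -> write in place. 3 ppages; refcounts: pp0:2 pp1:1 pp2:1
Op 6: read(P1, v0) -> 19. No state change.
Op 7: read(P1, v1) -> 128. No state change.
Op 8: write(P1, v0, 116). refcount(pp0)=2>1 -> COPY to pp3. 4 ppages; refcounts: pp0:1 pp1:1 pp2:1 pp3:1
Op 9: fork(P0) -> P2. 4 ppages; refcounts: pp0:2 pp1:2 pp2:1 pp3:1
Op 10: read(P2, v1) -> 17. No state change.

yes no yes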